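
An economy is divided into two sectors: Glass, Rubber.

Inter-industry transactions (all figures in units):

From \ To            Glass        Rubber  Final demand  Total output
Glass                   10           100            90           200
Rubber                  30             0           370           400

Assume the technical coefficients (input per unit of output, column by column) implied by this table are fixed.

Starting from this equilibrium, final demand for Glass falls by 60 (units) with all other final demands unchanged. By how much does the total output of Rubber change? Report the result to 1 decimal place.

Δx_R = -9.9

Technical coefficients a_ij = z_ij / X_j:
  a_GG = 10/200 = 0.05, a_RG = 30/200 = 0.15
  a_GR = 100/400 = 0.25, a_RR = 0/400 = 0.00
I − A =
  [   0.95    -0.25]
  [  -0.15     1.00]
det(I−A) = (0.95)(1.00) − (-0.25)(-0.15) = 0.9125
adj(I−A) = [[1.00, 0.25], [0.15, 0.95]]
(I − A)⁻¹ = adj(I−A) / det(I−A) ≈
  [   1.0959     0.2740]
  [   0.1644     1.0411]
Δx = (I − A)⁻¹ Δd with Δd having -60 in the Glass component and 0 elsewhere.
So Δx_R = L_RG · (-60), where L_RG = adj(I−A)_RG / det(I−A) = 0.15 / 0.9125.
Δx_R = 0.15 × (-60) / 0.9125 = -9.00 / 0.9125 ≈ -9.9.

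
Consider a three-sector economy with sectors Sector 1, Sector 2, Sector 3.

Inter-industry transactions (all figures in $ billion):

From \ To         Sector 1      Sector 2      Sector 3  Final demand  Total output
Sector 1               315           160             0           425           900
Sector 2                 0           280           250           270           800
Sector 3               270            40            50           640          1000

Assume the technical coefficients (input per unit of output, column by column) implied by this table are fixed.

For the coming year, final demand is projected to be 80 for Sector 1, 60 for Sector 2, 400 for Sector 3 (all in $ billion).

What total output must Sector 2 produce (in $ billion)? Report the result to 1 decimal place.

x_2 = 285.7

Technical coefficients a_ij = z_ij / X_j:
  a_11 = 315/900 = 0.35, a_21 = 0/900 = 0.00, a_31 = 270/900 = 0.30
  a_12 = 160/800 = 0.20, a_22 = 280/800 = 0.35, a_32 = 40/800 = 0.05
  a_13 = 0/1000 = 0.00, a_23 = 250/1000 = 0.25, a_33 = 50/1000 = 0.05
I − A =
  [   0.65    -0.20     0.00]
  [   0.00     0.65    -0.25]
  [  -0.30    -0.05     0.95]
Cofactors of I−A, C_ij = (−1)^(i+j)·(minor ij) (rows/columns in the sector order above):
  C_11 = (0.65)(0.95) − (-0.25)(-0.05) = 0.6050
  C_12 = −[(0.00)(0.95) − (-0.25)(-0.30)] = 0.0750
  C_13 = (0.00)(-0.05) − (0.65)(-0.30) = 0.1950
  C_21 = −[(-0.20)(0.95) − (0.00)(-0.05)] = 0.1900
  C_22 = (0.65)(0.95) − (0.00)(-0.30) = 0.6175
  C_23 = −[(0.65)(-0.05) − (-0.20)(-0.30)] = 0.0925
  C_31 = (-0.20)(-0.25) − (0.00)(0.65) = 0.0500
  C_32 = −[(0.65)(-0.25) − (0.00)(0.00)] = 0.1625
  C_33 = (0.65)(0.65) − (-0.20)(0.00) = 0.4225
det(I−A) = Σ_j (I−A)_1j·C_1j = (0.65)(0.6050) + (-0.20)(0.0750) + (0.00)(0.1950) = 0.37825
adj(I−A) = Cᵀ =
  [ 0.6050   0.1900   0.0500]
  [ 0.0750   0.6175   0.1625]
  [ 0.1950   0.0925   0.4225]
(I − A)⁻¹ = adj(I−A) / det(I−A) ≈
  [   1.5995     0.5023     0.1322]
  [   0.1983     1.6325     0.4296]
  [   0.5155     0.2445     1.1170]
x = (I − A)⁻¹ d = adj(I−A)·d / det(I−A), with det(I−A) = 0.37825:
  x_1 = (0.6050·80 + 0.1900·60 + 0.0500·400) / 0.37825 = 79.80 / 0.37825 ≈ 211.0
  x_2 = (0.0750·80 + 0.6175·60 + 0.1625·400) / 0.37825 = 108.05 / 0.37825 ≈ 285.7
  x_3 = (0.1950·80 + 0.0925·60 + 0.4225·400) / 0.37825 = 190.15 / 0.37825 ≈ 502.7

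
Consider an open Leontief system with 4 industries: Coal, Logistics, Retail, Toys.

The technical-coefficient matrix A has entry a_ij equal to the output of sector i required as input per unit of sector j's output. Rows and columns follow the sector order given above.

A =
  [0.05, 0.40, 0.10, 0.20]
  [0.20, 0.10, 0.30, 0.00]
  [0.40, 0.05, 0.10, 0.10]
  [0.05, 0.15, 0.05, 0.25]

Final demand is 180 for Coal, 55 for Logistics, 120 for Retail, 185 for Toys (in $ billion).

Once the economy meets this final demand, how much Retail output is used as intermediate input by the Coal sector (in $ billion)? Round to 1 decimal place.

z_31 = 168.8

I − A =
  [   0.95    -0.40    -0.10    -0.20]
  [  -0.20     0.90    -0.30     0.00]
  [  -0.40    -0.05     0.90    -0.10]
  [  -0.05    -0.15    -0.05     0.75]
Compute the cofactors C_ij = (−1)^(i+j)·(3×3 minor ij) of I−A; the adjugate is their transpose:
adj(I−A) = Cᵀ =
  [ 0.587250   0.300750   0.175500   0.180000]
  [ 0.225500   0.593000   0.227750   0.090500]
  [ 0.285000   0.183375   0.566250   0.151500]
  [ 0.103250   0.150875   0.095000   0.598250]
det(I−A) = Σ_j (I−A)_1j·C_1j = (0.95)(0.587250) + (-0.40)(0.225500) + (-0.10)(0.285000) + (-0.20)(0.103250) = 0.4185375
(I − A)⁻¹ = adj(I−A) / det(I−A) ≈
  [   1.4031     0.7186     0.4193     0.4301]
  [   0.5388     1.4168     0.5442     0.2162]
  [   0.6809     0.4381     1.3529     0.3620]
  [   0.2467     0.3605     0.2270     1.4294]
First solve x = (I − A)⁻¹ d = adj(I−A)·d / det(I−A); in particular x_1 = (0.587250·180 + 0.300750·55 + 0.175500·120 + 0.180000·185) / 0.4185375 = 176.60625 / 0.4185375 ≈ 421.960.
Intermediate flow from 3 to 1: z_31 = a_31 · x_1 = 0.40 × 176.60625 / 0.4185375 = 70.6425 / 0.4185375 ≈ 168.8.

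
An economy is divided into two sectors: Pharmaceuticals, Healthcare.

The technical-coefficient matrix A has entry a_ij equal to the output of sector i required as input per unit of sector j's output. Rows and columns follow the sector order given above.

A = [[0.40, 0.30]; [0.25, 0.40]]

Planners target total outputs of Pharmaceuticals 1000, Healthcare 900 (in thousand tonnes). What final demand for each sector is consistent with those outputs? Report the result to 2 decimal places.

d_P = 330.00, d_H = 290.00

I − A =
  [   0.60    -0.30]
  [  -0.25     0.60]
d = (I − A) x:
  d_P = (+0.60)·1000 + (-0.30)·900 = 330.00
  d_H = (-0.25)·1000 + (+0.60)·900 = 290.00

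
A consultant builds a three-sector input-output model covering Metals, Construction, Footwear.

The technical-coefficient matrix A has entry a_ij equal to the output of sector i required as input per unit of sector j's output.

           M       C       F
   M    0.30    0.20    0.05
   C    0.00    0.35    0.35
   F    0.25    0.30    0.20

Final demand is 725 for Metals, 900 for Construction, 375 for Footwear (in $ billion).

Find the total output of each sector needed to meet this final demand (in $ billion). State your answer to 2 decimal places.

I − A =
  [   0.70    -0.20    -0.05]
  [   0.00     0.65    -0.35]
  [  -0.25    -0.30     0.80]
Cofactors of I−A, C_ij = (−1)^(i+j)·(minor ij) (rows/columns in the sector order above):
  C_11 = (0.65)(0.80) − (-0.35)(-0.30) = 0.4150
  C_12 = −[(0.00)(0.80) − (-0.35)(-0.25)] = 0.0875
  C_13 = (0.00)(-0.30) − (0.65)(-0.25) = 0.1625
  C_21 = −[(-0.20)(0.80) − (-0.05)(-0.30)] = 0.1750
  C_22 = (0.70)(0.80) − (-0.05)(-0.25) = 0.5475
  C_23 = −[(0.70)(-0.30) − (-0.20)(-0.25)] = 0.2600
  C_31 = (-0.20)(-0.35) − (-0.05)(0.65) = 0.1025
  C_32 = −[(0.70)(-0.35) − (-0.05)(0.00)] = 0.2450
  C_33 = (0.70)(0.65) − (-0.20)(0.00) = 0.4550
det(I−A) = Σ_j (I−A)_1j·C_1j = (0.70)(0.4150) + (-0.20)(0.0875) + (-0.05)(0.1625) = 0.264875
adj(I−A) = Cᵀ =
  [ 0.4150   0.1750   0.1025]
  [ 0.0875   0.5475   0.2450]
  [ 0.1625   0.2600   0.4550]
(I − A)⁻¹ = adj(I−A) / det(I−A) ≈
  [   1.5668     0.6607     0.3870]
  [   0.3303     2.0670     0.9250]
  [   0.6135     0.9816     1.7178]
x = (I − A)⁻¹ d = adj(I−A)·d / det(I−A), with det(I−A) = 0.264875:
  x_M = (0.4150·725 + 0.1750·900 + 0.1025·375) / 0.264875 = 496.8125 / 0.264875 ≈ 1875.65
  x_C = (0.0875·725 + 0.5475·900 + 0.2450·375) / 0.264875 = 648.0625 / 0.264875 ≈ 2446.67
  x_F = (0.1625·725 + 0.2600·900 + 0.4550·375) / 0.264875 = 522.4375 / 0.264875 ≈ 1972.39

x_M = 1875.65, x_C = 2446.67, x_F = 1972.39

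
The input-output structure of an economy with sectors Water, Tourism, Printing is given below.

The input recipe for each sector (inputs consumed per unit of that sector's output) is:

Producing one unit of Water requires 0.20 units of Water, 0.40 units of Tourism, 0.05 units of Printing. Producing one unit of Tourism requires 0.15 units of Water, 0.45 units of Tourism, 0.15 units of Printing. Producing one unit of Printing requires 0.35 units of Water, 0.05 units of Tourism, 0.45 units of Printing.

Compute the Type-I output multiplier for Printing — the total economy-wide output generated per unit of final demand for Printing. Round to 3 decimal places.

m_P = 4.419

I − A =
  [   0.80    -0.15    -0.35]
  [  -0.40     0.55    -0.05]
  [  -0.05    -0.15     0.55]
Cofactors of I−A, C_ij = (−1)^(i+j)·(minor ij) (rows/columns in the sector order above):
  C_11 = (0.55)(0.55) − (-0.05)(-0.15) = 0.2950
  C_12 = −[(-0.40)(0.55) − (-0.05)(-0.05)] = 0.2225
  C_13 = (-0.40)(-0.15) − (0.55)(-0.05) = 0.0875
  C_21 = −[(-0.15)(0.55) − (-0.35)(-0.15)] = 0.1350
  C_22 = (0.80)(0.55) − (-0.35)(-0.05) = 0.4225
  C_23 = −[(0.80)(-0.15) − (-0.15)(-0.05)] = 0.1275
  C_31 = (-0.15)(-0.05) − (-0.35)(0.55) = 0.2000
  C_32 = −[(0.80)(-0.05) − (-0.35)(-0.40)] = 0.1800
  C_33 = (0.80)(0.55) − (-0.15)(-0.40) = 0.3800
det(I−A) = Σ_j (I−A)_1j·C_1j = (0.80)(0.2950) + (-0.15)(0.2225) + (-0.35)(0.0875) = 0.1720
adj(I−A) = Cᵀ =
  [ 0.2950   0.1350   0.2000]
  [ 0.2225   0.4225   0.1800]
  [ 0.0875   0.1275   0.3800]
(I − A)⁻¹ = adj(I−A) / det(I−A) ≈
  [   1.7151     0.7849     1.1628]
  [   1.2936     2.4564     1.0465]
  [   0.5087     0.7413     2.2093]
The output multiplier for sector j is the column-j sum of the Leontief inverse (I − A)⁻¹ = adj(I−A) / det(I−A).
Column P of adj(I−A): (0.2000, 0.1800, 0.3800); det(I−A) = 0.1720.
m_P = (0.2000 + 0.1800 + 0.3800) / 0.1720 = 0.76 / 0.1720 ≈ 4.419.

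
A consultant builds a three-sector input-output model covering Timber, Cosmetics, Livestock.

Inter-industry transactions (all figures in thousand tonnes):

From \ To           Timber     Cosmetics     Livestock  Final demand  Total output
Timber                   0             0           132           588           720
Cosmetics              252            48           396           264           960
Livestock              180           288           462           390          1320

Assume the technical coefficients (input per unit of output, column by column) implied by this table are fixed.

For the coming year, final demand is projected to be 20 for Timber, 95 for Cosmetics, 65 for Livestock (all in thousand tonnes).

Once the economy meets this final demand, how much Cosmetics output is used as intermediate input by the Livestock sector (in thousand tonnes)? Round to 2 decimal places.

z_23 = 59.06

Technical coefficients a_ij = z_ij / X_j:
  a_11 = 0/720 = 0.00, a_21 = 252/720 = 0.35, a_31 = 180/720 = 0.25
  a_12 = 0/960 = 0.00, a_22 = 48/960 = 0.05, a_32 = 288/960 = 0.30
  a_13 = 132/1320 = 0.10, a_23 = 396/1320 = 0.30, a_33 = 462/1320 = 0.35
I − A =
  [   1.00     0.00    -0.10]
  [  -0.35     0.95    -0.30]
  [  -0.25    -0.30     0.65]
Cofactors of I−A, C_ij = (−1)^(i+j)·(minor ij) (rows/columns in the sector order above):
  C_11 = (0.95)(0.65) − (-0.30)(-0.30) = 0.5275
  C_12 = −[(-0.35)(0.65) − (-0.30)(-0.25)] = 0.3025
  C_13 = (-0.35)(-0.30) − (0.95)(-0.25) = 0.3425
  C_21 = −[(0.00)(0.65) − (-0.10)(-0.30)] = 0.0300
  C_22 = (1.00)(0.65) − (-0.10)(-0.25) = 0.6250
  C_23 = −[(1.00)(-0.30) − (0.00)(-0.25)] = 0.3000
  C_31 = (0.00)(-0.30) − (-0.10)(0.95) = 0.0950
  C_32 = −[(1.00)(-0.30) − (-0.10)(-0.35)] = 0.3350
  C_33 = (1.00)(0.95) − (0.00)(-0.35) = 0.9500
det(I−A) = Σ_j (I−A)_1j·C_1j = (1.00)(0.5275) + (0.00)(0.3025) + (-0.10)(0.3425) = 0.49325
adj(I−A) = Cᵀ =
  [ 0.5275   0.0300   0.0950]
  [ 0.3025   0.6250   0.3350]
  [ 0.3425   0.3000   0.9500]
(I − A)⁻¹ = adj(I−A) / det(I−A) ≈
  [   1.0694     0.0608     0.1926]
  [   0.6133     1.2671     0.6792]
  [   0.6944     0.6082     1.9260]
First solve x = (I − A)⁻¹ d = adj(I−A)·d / det(I−A); in particular x_3 = (0.3425·20 + 0.3000·95 + 0.9500·65) / 0.49325 = 97.10 / 0.49325 ≈ 196.8576.
Intermediate flow from 2 to 3: z_23 = a_23 · x_3 = 0.30 × 97.10 / 0.49325 = 29.13 / 0.49325 ≈ 59.06.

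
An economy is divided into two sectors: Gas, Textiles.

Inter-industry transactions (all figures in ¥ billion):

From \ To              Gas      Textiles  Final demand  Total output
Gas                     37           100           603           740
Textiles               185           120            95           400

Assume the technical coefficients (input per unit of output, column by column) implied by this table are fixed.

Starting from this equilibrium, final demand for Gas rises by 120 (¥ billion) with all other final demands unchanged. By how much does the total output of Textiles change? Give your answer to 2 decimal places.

Technical coefficients a_ij = z_ij / X_j:
  a_GG = 37/740 = 0.05, a_TG = 185/740 = 0.25
  a_GT = 100/400 = 0.25, a_TT = 120/400 = 0.30
I − A =
  [   0.95    -0.25]
  [  -0.25     0.70]
det(I−A) = (0.95)(0.70) − (-0.25)(-0.25) = 0.6025
adj(I−A) = [[0.70, 0.25], [0.25, 0.95]]
(I − A)⁻¹ = adj(I−A) / det(I−A) ≈
  [   1.1618     0.4149]
  [   0.4149     1.5768]
Δx = (I − A)⁻¹ Δd with Δd having +120 in the Gas component and 0 elsewhere.
So Δx_T = L_TG · (+120), where L_TG = adj(I−A)_TG / det(I−A) = 0.25 / 0.6025.
Δx_T = 0.25 × (+120) / 0.6025 = 30.00 / 0.6025 ≈ 49.79.

Δx_T = 49.79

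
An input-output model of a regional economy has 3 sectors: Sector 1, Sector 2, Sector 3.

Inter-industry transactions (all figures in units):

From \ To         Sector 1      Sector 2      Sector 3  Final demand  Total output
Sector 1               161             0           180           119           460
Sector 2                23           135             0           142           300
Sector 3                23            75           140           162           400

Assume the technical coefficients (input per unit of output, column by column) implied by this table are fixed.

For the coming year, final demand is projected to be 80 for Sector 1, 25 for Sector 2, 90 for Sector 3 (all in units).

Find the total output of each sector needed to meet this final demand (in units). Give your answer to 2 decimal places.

x_1 = 250.44, x_2 = 68.22, x_3 = 183.97

Technical coefficients a_ij = z_ij / X_j:
  a_11 = 161/460 = 0.35, a_21 = 23/460 = 0.05, a_31 = 23/460 = 0.05
  a_12 = 0/300 = 0.00, a_22 = 135/300 = 0.45, a_32 = 75/300 = 0.25
  a_13 = 180/400 = 0.45, a_23 = 0/400 = 0.00, a_33 = 140/400 = 0.35
I − A =
  [   0.65     0.00    -0.45]
  [  -0.05     0.55     0.00]
  [  -0.05    -0.25     0.65]
Cofactors of I−A, C_ij = (−1)^(i+j)·(minor ij) (rows/columns in the sector order above):
  C_11 = (0.55)(0.65) − (0.00)(-0.25) = 0.3575
  C_12 = −[(-0.05)(0.65) − (0.00)(-0.05)] = 0.0325
  C_13 = (-0.05)(-0.25) − (0.55)(-0.05) = 0.0400
  C_21 = −[(0.00)(0.65) − (-0.45)(-0.25)] = 0.1125
  C_22 = (0.65)(0.65) − (-0.45)(-0.05) = 0.4000
  C_23 = −[(0.65)(-0.25) − (0.00)(-0.05)] = 0.1625
  C_31 = (0.00)(0.00) − (-0.45)(0.55) = 0.2475
  C_32 = −[(0.65)(0.00) − (-0.45)(-0.05)] = 0.0225
  C_33 = (0.65)(0.55) − (0.00)(-0.05) = 0.3575
det(I−A) = Σ_j (I−A)_1j·C_1j = (0.65)(0.3575) + (0.00)(0.0325) + (-0.45)(0.0400) = 0.214375
adj(I−A) = Cᵀ =
  [ 0.3575   0.1125   0.2475]
  [ 0.0325   0.4000   0.0225]
  [ 0.0400   0.1625   0.3575]
(I − A)⁻¹ = adj(I−A) / det(I−A) ≈
  [   1.6676     0.5248     1.1545]
  [   0.1516     1.8659     0.1050]
  [   0.1866     0.7580     1.6676]
x = (I − A)⁻¹ d = adj(I−A)·d / det(I−A), with det(I−A) = 0.214375:
  x_1 = (0.3575·80 + 0.1125·25 + 0.2475·90) / 0.214375 = 53.6875 / 0.214375 ≈ 250.44
  x_2 = (0.0325·80 + 0.4000·25 + 0.0225·90) / 0.214375 = 14.625 / 0.214375 ≈ 68.22
  x_3 = (0.0400·80 + 0.1625·25 + 0.3575·90) / 0.214375 = 39.4375 / 0.214375 ≈ 183.97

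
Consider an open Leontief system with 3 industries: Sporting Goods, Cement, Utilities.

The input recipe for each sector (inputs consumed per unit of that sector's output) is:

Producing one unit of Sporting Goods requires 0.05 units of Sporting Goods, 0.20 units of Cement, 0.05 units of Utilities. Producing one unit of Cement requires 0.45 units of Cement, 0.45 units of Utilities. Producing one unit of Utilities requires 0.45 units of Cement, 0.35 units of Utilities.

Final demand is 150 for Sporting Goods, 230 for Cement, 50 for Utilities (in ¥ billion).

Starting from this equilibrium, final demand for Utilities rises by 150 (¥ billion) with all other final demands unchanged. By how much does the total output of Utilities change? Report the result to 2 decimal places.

I − A =
  [   0.95     0.00     0.00]
  [  -0.20     0.55    -0.45]
  [  -0.05    -0.45     0.65]
Cofactors of I−A, C_ij = (−1)^(i+j)·(minor ij) (rows/columns in the sector order above):
  C_11 = (0.55)(0.65) − (-0.45)(-0.45) = 0.1550
  C_12 = −[(-0.20)(0.65) − (-0.45)(-0.05)] = 0.1525
  C_13 = (-0.20)(-0.45) − (0.55)(-0.05) = 0.1175
  C_21 = −[(0.00)(0.65) − (0.00)(-0.45)] = 0.0000
  C_22 = (0.95)(0.65) − (0.00)(-0.05) = 0.6175
  C_23 = −[(0.95)(-0.45) − (0.00)(-0.05)] = 0.4275
  C_31 = (0.00)(-0.45) − (0.00)(0.55) = 0.0000
  C_32 = −[(0.95)(-0.45) − (0.00)(-0.20)] = 0.4275
  C_33 = (0.95)(0.55) − (0.00)(-0.20) = 0.5225
det(I−A) = Σ_j (I−A)_1j·C_1j = (0.95)(0.1550) + (0.00)(0.1525) + (0.00)(0.1175) = 0.14725
adj(I−A) = Cᵀ =
  [ 0.1550   0.0000   0.0000]
  [ 0.1525   0.6175   0.4275]
  [ 0.1175   0.4275   0.5225]
(I − A)⁻¹ = adj(I−A) / det(I−A) ≈
  [   1.0526     0.0000     0.0000]
  [   1.0357     4.1935     2.9032]
  [   0.7980     2.9032     3.5484]
Δx = (I − A)⁻¹ Δd with Δd having +150 in the Utilities component and 0 elsewhere.
So Δx_3 = L_33 · (+150), where L_33 = adj(I−A)_33 / det(I−A) = 0.5225 / 0.14725.
Δx_3 = 0.5225 × (+150) / 0.14725 = 78.375 / 0.14725 ≈ 532.26.

Δx_3 = 532.26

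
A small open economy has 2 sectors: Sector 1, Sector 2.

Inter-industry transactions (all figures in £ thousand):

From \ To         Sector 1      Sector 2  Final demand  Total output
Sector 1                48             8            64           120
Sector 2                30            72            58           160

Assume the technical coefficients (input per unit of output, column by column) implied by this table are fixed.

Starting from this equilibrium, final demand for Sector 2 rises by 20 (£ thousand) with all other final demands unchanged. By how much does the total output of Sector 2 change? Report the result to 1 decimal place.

Δx_2 = 37.8

Technical coefficients a_ij = z_ij / X_j:
  a_11 = 48/120 = 0.40, a_21 = 30/120 = 0.25
  a_12 = 8/160 = 0.05, a_22 = 72/160 = 0.45
I − A =
  [   0.60    -0.05]
  [  -0.25     0.55]
det(I−A) = (0.60)(0.55) − (-0.05)(-0.25) = 0.3175
adj(I−A) = [[0.55, 0.05], [0.25, 0.60]]
(I − A)⁻¹ = adj(I−A) / det(I−A) ≈
  [   1.7323     0.1575]
  [   0.7874     1.8898]
Δx = (I − A)⁻¹ Δd with Δd having +20 in the Sector 2 component and 0 elsewhere.
So Δx_2 = L_22 · (+20), where L_22 = adj(I−A)_22 / det(I−A) = 0.60 / 0.3175.
Δx_2 = 0.60 × (+20) / 0.3175 = 12.00 / 0.3175 ≈ 37.8.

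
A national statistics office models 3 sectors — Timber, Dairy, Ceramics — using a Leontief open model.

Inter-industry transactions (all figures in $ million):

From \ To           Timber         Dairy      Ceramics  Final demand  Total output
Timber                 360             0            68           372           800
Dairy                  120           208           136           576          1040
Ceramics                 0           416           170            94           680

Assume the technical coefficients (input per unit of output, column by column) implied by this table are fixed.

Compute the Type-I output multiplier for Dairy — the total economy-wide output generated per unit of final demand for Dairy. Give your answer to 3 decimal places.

m_2 = 2.402

Technical coefficients a_ij = z_ij / X_j:
  a_11 = 360/800 = 0.45, a_21 = 120/800 = 0.15, a_31 = 0/800 = 0.00
  a_12 = 0/1040 = 0.00, a_22 = 208/1040 = 0.20, a_32 = 416/1040 = 0.40
  a_13 = 68/680 = 0.10, a_23 = 136/680 = 0.20, a_33 = 170/680 = 0.25
I − A =
  [   0.55     0.00    -0.10]
  [  -0.15     0.80    -0.20]
  [   0.00    -0.40     0.75]
Cofactors of I−A, C_ij = (−1)^(i+j)·(minor ij) (rows/columns in the sector order above):
  C_11 = (0.80)(0.75) − (-0.20)(-0.40) = 0.5200
  C_12 = −[(-0.15)(0.75) − (-0.20)(0.00)] = 0.1125
  C_13 = (-0.15)(-0.40) − (0.80)(0.00) = 0.0600
  C_21 = −[(0.00)(0.75) − (-0.10)(-0.40)] = 0.0400
  C_22 = (0.55)(0.75) − (-0.10)(0.00) = 0.4125
  C_23 = −[(0.55)(-0.40) − (0.00)(0.00)] = 0.2200
  C_31 = (0.00)(-0.20) − (-0.10)(0.80) = 0.0800
  C_32 = −[(0.55)(-0.20) − (-0.10)(-0.15)] = 0.1250
  C_33 = (0.55)(0.80) − (0.00)(-0.15) = 0.4400
det(I−A) = Σ_j (I−A)_1j·C_1j = (0.55)(0.5200) + (0.00)(0.1125) + (-0.10)(0.0600) = 0.2800
adj(I−A) = Cᵀ =
  [ 0.5200   0.0400   0.0800]
  [ 0.1125   0.4125   0.1250]
  [ 0.0600   0.2200   0.4400]
(I − A)⁻¹ = adj(I−A) / det(I−A) ≈
  [   1.8571     0.1429     0.2857]
  [   0.4018     1.4732     0.4464]
  [   0.2143     0.7857     1.5714]
The output multiplier for sector j is the column-j sum of the Leontief inverse (I − A)⁻¹ = adj(I−A) / det(I−A).
Column 2 of adj(I−A): (0.0400, 0.4125, 0.2200); det(I−A) = 0.2800.
m_2 = (0.0400 + 0.4125 + 0.2200) / 0.2800 = 0.6725 / 0.2800 ≈ 2.402.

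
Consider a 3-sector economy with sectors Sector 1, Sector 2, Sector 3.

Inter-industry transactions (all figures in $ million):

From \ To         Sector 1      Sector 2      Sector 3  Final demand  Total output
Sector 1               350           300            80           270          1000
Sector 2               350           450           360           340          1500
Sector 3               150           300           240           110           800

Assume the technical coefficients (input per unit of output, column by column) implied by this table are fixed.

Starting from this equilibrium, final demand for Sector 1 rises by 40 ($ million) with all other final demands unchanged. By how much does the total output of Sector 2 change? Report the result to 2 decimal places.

Technical coefficients a_ij = z_ij / X_j:
  a_11 = 350/1000 = 0.35, a_21 = 350/1000 = 0.35, a_31 = 150/1000 = 0.15
  a_12 = 300/1500 = 0.20, a_22 = 450/1500 = 0.30, a_32 = 300/1500 = 0.20
  a_13 = 80/800 = 0.10, a_23 = 360/800 = 0.45, a_33 = 240/800 = 0.30
I − A =
  [   0.65    -0.20    -0.10]
  [  -0.35     0.70    -0.45]
  [  -0.15    -0.20     0.70]
Cofactors of I−A, C_ij = (−1)^(i+j)·(minor ij) (rows/columns in the sector order above):
  C_11 = (0.70)(0.70) − (-0.45)(-0.20) = 0.4000
  C_12 = −[(-0.35)(0.70) − (-0.45)(-0.15)] = 0.3125
  C_13 = (-0.35)(-0.20) − (0.70)(-0.15) = 0.1750
  C_21 = −[(-0.20)(0.70) − (-0.10)(-0.20)] = 0.1600
  C_22 = (0.65)(0.70) − (-0.10)(-0.15) = 0.4400
  C_23 = −[(0.65)(-0.20) − (-0.20)(-0.15)] = 0.1600
  C_31 = (-0.20)(-0.45) − (-0.10)(0.70) = 0.1600
  C_32 = −[(0.65)(-0.45) − (-0.10)(-0.35)] = 0.3275
  C_33 = (0.65)(0.70) − (-0.20)(-0.35) = 0.3850
det(I−A) = Σ_j (I−A)_1j·C_1j = (0.65)(0.4000) + (-0.20)(0.3125) + (-0.10)(0.1750) = 0.1800
adj(I−A) = Cᵀ =
  [ 0.4000   0.1600   0.1600]
  [ 0.3125   0.4400   0.3275]
  [ 0.1750   0.1600   0.3850]
(I − A)⁻¹ = adj(I−A) / det(I−A) ≈
  [   2.2222     0.8889     0.8889]
  [   1.7361     2.4444     1.8194]
  [   0.9722     0.8889     2.1389]
Δx = (I − A)⁻¹ Δd with Δd having +40 in the Sector 1 component and 0 elsewhere.
So Δx_2 = L_21 · (+40), where L_21 = adj(I−A)_21 / det(I−A) = 0.3125 / 0.1800.
Δx_2 = 0.3125 × (+40) / 0.1800 = 12.50 / 0.1800 ≈ 69.44.

Δx_2 = 69.44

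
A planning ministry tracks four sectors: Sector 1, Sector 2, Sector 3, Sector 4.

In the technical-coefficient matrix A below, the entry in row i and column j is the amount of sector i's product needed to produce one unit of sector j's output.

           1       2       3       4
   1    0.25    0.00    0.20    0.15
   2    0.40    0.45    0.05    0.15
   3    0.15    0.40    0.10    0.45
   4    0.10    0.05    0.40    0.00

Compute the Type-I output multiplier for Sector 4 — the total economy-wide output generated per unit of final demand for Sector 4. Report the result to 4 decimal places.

m_4 = 5.1412

I − A =
  [   0.75     0.00    -0.20    -0.15]
  [  -0.40     0.55    -0.05    -0.15]
  [  -0.15    -0.40     0.90    -0.45]
  [  -0.10    -0.05    -0.40     1.00]
Compute the cofactors C_ij = (−1)^(i+j)·(3×3 minor ij) of I−A; the adjugate is their transpose:
adj(I−A) = Cᵀ =
  [ 0.344125   0.115250   0.141875   0.132750]
  [ 0.320250   0.478500   0.188750   0.204750]
  [ 0.281125   0.312000   0.395625   0.267000]
  [ 0.162875   0.160250   0.181875   0.307750]
det(I−A) = Σ_j (I−A)_1j·C_1j = (0.75)(0.344125) + (0.00)(0.320250) + (-0.20)(0.281125) + (-0.15)(0.162875) = 0.1774375
(I − A)⁻¹ = adj(I−A) / det(I−A) ≈
  [   1.93942     0.64952     0.79958     0.74815]
  [   1.80486     2.69672     1.06375     1.15393]
  [   1.58436     1.75837     2.22966     1.50476]
  [   0.91793     0.90313     1.02501     1.73441]
The output multiplier for sector j is the column-j sum of the Leontief inverse (I − A)⁻¹ = adj(I−A) / det(I−A).
Column 4 of adj(I−A): (0.132750, 0.204750, 0.267000, 0.307750); det(I−A) = 0.1774375.
m_4 = (0.132750 + 0.204750 + 0.267000 + 0.307750) / 0.1774375 = 0.91225 / 0.1774375 ≈ 5.1412.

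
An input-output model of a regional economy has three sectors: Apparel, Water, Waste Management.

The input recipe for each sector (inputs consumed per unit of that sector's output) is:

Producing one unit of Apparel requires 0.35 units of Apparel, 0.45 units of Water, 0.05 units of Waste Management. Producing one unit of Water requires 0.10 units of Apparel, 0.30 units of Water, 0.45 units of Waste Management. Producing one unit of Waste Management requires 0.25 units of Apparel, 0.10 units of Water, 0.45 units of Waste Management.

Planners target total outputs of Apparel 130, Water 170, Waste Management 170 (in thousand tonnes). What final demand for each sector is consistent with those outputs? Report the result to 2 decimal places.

I − A =
  [   0.65    -0.10    -0.25]
  [  -0.45     0.70    -0.10]
  [  -0.05    -0.45     0.55]
d = (I − A) x:
  d_1 = (+0.65)·130 + (-0.10)·170 + (-0.25)·170 = 25.00
  d_2 = (-0.45)·130 + (+0.70)·170 + (-0.10)·170 = 43.50
  d_3 = (-0.05)·130 + (-0.45)·170 + (+0.55)·170 = 10.50

d_1 = 25.00, d_2 = 43.50, d_3 = 10.50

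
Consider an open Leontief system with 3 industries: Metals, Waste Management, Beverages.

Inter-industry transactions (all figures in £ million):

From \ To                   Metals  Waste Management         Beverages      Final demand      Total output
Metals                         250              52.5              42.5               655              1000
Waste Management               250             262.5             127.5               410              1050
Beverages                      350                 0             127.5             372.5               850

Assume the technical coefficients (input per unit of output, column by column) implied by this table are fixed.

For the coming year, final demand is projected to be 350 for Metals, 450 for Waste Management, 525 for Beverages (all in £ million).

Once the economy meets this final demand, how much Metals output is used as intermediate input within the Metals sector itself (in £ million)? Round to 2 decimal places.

Technical coefficients a_ij = z_ij / X_j:
  a_MM = 250/1000 = 0.25, a_WM = 250/1000 = 0.25, a_BM = 350/1000 = 0.35
  a_MW = 52.5/1050 = 0.05, a_WW = 262.5/1050 = 0.25, a_BW = 0/1050 = 0.00
  a_MB = 42.5/850 = 0.05, a_WB = 127.5/850 = 0.15, a_BB = 127.5/850 = 0.15
I − A =
  [   0.75    -0.05    -0.05]
  [  -0.25     0.75    -0.15]
  [  -0.35     0.00     0.85]
Cofactors of I−A, C_ij = (−1)^(i+j)·(minor ij) (rows/columns in the sector order above):
  C_11 = (0.75)(0.85) − (-0.15)(0.00) = 0.6375
  C_12 = −[(-0.25)(0.85) − (-0.15)(-0.35)] = 0.2650
  C_13 = (-0.25)(0.00) − (0.75)(-0.35) = 0.2625
  C_21 = −[(-0.05)(0.85) − (-0.05)(0.00)] = 0.0425
  C_22 = (0.75)(0.85) − (-0.05)(-0.35) = 0.6200
  C_23 = −[(0.75)(0.00) − (-0.05)(-0.35)] = 0.0175
  C_31 = (-0.05)(-0.15) − (-0.05)(0.75) = 0.0450
  C_32 = −[(0.75)(-0.15) − (-0.05)(-0.25)] = 0.1250
  C_33 = (0.75)(0.75) − (-0.05)(-0.25) = 0.5500
det(I−A) = Σ_j (I−A)_1j·C_1j = (0.75)(0.6375) + (-0.05)(0.2650) + (-0.05)(0.2625) = 0.45175
adj(I−A) = Cᵀ =
  [ 0.6375   0.0425   0.0450]
  [ 0.2650   0.6200   0.1250]
  [ 0.2625   0.0175   0.5500]
(I − A)⁻¹ = adj(I−A) / det(I−A) ≈
  [   1.4112     0.0941     0.0996]
  [   0.5866     1.3724     0.2767]
  [   0.5811     0.0387     1.2175]
First solve x = (I − A)⁻¹ d = adj(I−A)·d / det(I−A); in particular x_M = (0.6375·350 + 0.0425·450 + 0.0450·525) / 0.45175 = 265.875 / 0.45175 ≈ 588.5445.
Intermediate flow from M to M: z_MM = a_MM · x_M = 0.25 × 265.875 / 0.45175 = 66.46875 / 0.45175 ≈ 147.14.

z_MM = 147.14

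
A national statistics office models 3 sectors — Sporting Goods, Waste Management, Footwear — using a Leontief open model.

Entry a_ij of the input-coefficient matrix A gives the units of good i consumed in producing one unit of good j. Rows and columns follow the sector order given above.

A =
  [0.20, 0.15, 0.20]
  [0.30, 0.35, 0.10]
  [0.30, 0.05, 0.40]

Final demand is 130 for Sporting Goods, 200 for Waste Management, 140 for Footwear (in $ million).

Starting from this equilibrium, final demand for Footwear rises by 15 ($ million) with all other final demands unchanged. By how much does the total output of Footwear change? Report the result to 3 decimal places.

Δx_3 = 30.384

I − A =
  [   0.80    -0.15    -0.20]
  [  -0.30     0.65    -0.10]
  [  -0.30    -0.05     0.60]
Cofactors of I−A, C_ij = (−1)^(i+j)·(minor ij) (rows/columns in the sector order above):
  C_11 = (0.65)(0.60) − (-0.10)(-0.05) = 0.3850
  C_12 = −[(-0.30)(0.60) − (-0.10)(-0.30)] = 0.2100
  C_13 = (-0.30)(-0.05) − (0.65)(-0.30) = 0.2100
  C_21 = −[(-0.15)(0.60) − (-0.20)(-0.05)] = 0.1000
  C_22 = (0.80)(0.60) − (-0.20)(-0.30) = 0.4200
  C_23 = −[(0.80)(-0.05) − (-0.15)(-0.30)] = 0.0850
  C_31 = (-0.15)(-0.10) − (-0.20)(0.65) = 0.1450
  C_32 = −[(0.80)(-0.10) − (-0.20)(-0.30)] = 0.1400
  C_33 = (0.80)(0.65) − (-0.15)(-0.30) = 0.4750
det(I−A) = Σ_j (I−A)_1j·C_1j = (0.80)(0.3850) + (-0.15)(0.2100) + (-0.20)(0.2100) = 0.2345
adj(I−A) = Cᵀ =
  [ 0.3850   0.1000   0.1450]
  [ 0.2100   0.4200   0.1400]
  [ 0.2100   0.0850   0.4750]
(I − A)⁻¹ = adj(I−A) / det(I−A) ≈
  [   1.6418     0.4264     0.6183]
  [   0.8955     1.7910     0.5970]
  [   0.8955     0.3625     2.0256]
Δx = (I − A)⁻¹ Δd with Δd having +15 in the Footwear component and 0 elsewhere.
So Δx_3 = L_33 · (+15), where L_33 = adj(I−A)_33 / det(I−A) = 0.4750 / 0.2345.
Δx_3 = 0.4750 × (+15) / 0.2345 = 7.125 / 0.2345 ≈ 30.384.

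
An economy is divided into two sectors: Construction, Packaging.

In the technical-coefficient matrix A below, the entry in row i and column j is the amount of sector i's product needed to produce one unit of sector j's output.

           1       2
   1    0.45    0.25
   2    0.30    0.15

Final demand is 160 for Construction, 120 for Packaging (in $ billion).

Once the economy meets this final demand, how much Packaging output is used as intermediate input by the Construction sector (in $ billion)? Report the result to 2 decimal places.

z_21 = 126.88

I − A =
  [   0.55    -0.25]
  [  -0.30     0.85]
det(I−A) = (0.55)(0.85) − (-0.25)(-0.30) = 0.3925
adj(I−A) = [[0.85, 0.25], [0.30, 0.55]]
(I − A)⁻¹ = adj(I−A) / det(I−A) ≈
  [   2.1656     0.6369]
  [   0.7643     1.4013]
First solve x = (I − A)⁻¹ d = adj(I−A)·d / det(I−A); in particular x_1 = (0.85·160 + 0.25·120) / 0.3925 = 166.00 / 0.3925 ≈ 422.9299.
Intermediate flow from 2 to 1: z_21 = a_21 · x_1 = 0.30 × 166.00 / 0.3925 = 49.80 / 0.3925 ≈ 126.88.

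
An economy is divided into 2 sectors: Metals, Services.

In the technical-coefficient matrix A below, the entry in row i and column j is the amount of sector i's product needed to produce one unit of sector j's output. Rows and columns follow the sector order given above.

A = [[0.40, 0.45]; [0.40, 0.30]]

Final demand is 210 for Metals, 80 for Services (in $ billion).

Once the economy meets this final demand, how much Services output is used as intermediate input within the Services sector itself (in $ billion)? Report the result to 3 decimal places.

z_22 = 165.000

I − A =
  [   0.60    -0.45]
  [  -0.40     0.70]
det(I−A) = (0.60)(0.70) − (-0.45)(-0.40) = 0.2400
adj(I−A) = [[0.70, 0.45], [0.40, 0.60]]
(I − A)⁻¹ = adj(I−A) / det(I−A) ≈
  [   2.9167     1.8750]
  [   1.6667     2.5000]
First solve x = (I − A)⁻¹ d = adj(I−A)·d / det(I−A); in particular x_2 = (0.40·210 + 0.60·80) / 0.2400 = 132.00 / 0.2400 = 550.00000.
Intermediate flow from 2 to 2: z_22 = a_22 · x_2 = 0.30 × 132.00 / 0.2400 = 39.60 / 0.2400 = 165.000.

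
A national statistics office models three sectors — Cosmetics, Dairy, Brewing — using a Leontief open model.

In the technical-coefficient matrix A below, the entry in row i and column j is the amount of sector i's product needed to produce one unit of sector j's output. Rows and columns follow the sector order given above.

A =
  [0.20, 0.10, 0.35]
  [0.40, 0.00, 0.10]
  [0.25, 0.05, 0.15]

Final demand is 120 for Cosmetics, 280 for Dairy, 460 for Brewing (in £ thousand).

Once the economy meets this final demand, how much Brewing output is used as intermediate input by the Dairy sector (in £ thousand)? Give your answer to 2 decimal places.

I − A =
  [   0.80    -0.10    -0.35]
  [  -0.40     1.00    -0.10]
  [  -0.25    -0.05     0.85]
Cofactors of I−A, C_ij = (−1)^(i+j)·(minor ij) (rows/columns in the sector order above):
  C_11 = (1.00)(0.85) − (-0.10)(-0.05) = 0.8450
  C_12 = −[(-0.40)(0.85) − (-0.10)(-0.25)] = 0.3650
  C_13 = (-0.40)(-0.05) − (1.00)(-0.25) = 0.2700
  C_21 = −[(-0.10)(0.85) − (-0.35)(-0.05)] = 0.1025
  C_22 = (0.80)(0.85) − (-0.35)(-0.25) = 0.5925
  C_23 = −[(0.80)(-0.05) − (-0.10)(-0.25)] = 0.0650
  C_31 = (-0.10)(-0.10) − (-0.35)(1.00) = 0.3600
  C_32 = −[(0.80)(-0.10) − (-0.35)(-0.40)] = 0.2200
  C_33 = (0.80)(1.00) − (-0.10)(-0.40) = 0.7600
det(I−A) = Σ_j (I−A)_1j·C_1j = (0.80)(0.8450) + (-0.10)(0.3650) + (-0.35)(0.2700) = 0.5450
adj(I−A) = Cᵀ =
  [ 0.8450   0.1025   0.3600]
  [ 0.3650   0.5925   0.2200]
  [ 0.2700   0.0650   0.7600]
(I − A)⁻¹ = adj(I−A) / det(I−A) ≈
  [   1.5505     0.1881     0.6606]
  [   0.6697     1.0872     0.4037]
  [   0.4954     0.1193     1.3945]
First solve x = (I − A)⁻¹ d = adj(I−A)·d / det(I−A); in particular x_D = (0.3650·120 + 0.5925·280 + 0.2200·460) / 0.5450 = 310.90 / 0.5450 ≈ 570.4587.
Intermediate flow from B to D: z_BD = a_BD · x_D = 0.05 × 310.90 / 0.5450 = 15.545 / 0.5450 ≈ 28.52.

z_BD = 28.52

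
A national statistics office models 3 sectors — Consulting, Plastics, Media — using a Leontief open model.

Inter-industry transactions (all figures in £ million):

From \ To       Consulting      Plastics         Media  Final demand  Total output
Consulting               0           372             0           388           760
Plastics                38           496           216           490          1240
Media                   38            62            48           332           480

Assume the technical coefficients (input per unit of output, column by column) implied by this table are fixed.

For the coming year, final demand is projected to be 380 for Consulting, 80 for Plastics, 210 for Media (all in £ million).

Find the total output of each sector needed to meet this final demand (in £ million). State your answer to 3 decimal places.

x_1 = 495.928, x_2 = 386.425, x_3 = 282.353

Technical coefficients a_ij = z_ij / X_j:
  a_11 = 0/760 = 0.00, a_21 = 38/760 = 0.05, a_31 = 38/760 = 0.05
  a_12 = 372/1240 = 0.30, a_22 = 496/1240 = 0.40, a_32 = 62/1240 = 0.05
  a_13 = 0/480 = 0.00, a_23 = 216/480 = 0.45, a_33 = 48/480 = 0.10
I − A =
  [   1.00    -0.30     0.00]
  [  -0.05     0.60    -0.45]
  [  -0.05    -0.05     0.90]
Cofactors of I−A, C_ij = (−1)^(i+j)·(minor ij) (rows/columns in the sector order above):
  C_11 = (0.60)(0.90) − (-0.45)(-0.05) = 0.5175
  C_12 = −[(-0.05)(0.90) − (-0.45)(-0.05)] = 0.0675
  C_13 = (-0.05)(-0.05) − (0.60)(-0.05) = 0.0325
  C_21 = −[(-0.30)(0.90) − (0.00)(-0.05)] = 0.2700
  C_22 = (1.00)(0.90) − (0.00)(-0.05) = 0.9000
  C_23 = −[(1.00)(-0.05) − (-0.30)(-0.05)] = 0.0650
  C_31 = (-0.30)(-0.45) − (0.00)(0.60) = 0.1350
  C_32 = −[(1.00)(-0.45) − (0.00)(-0.05)] = 0.4500
  C_33 = (1.00)(0.60) − (-0.30)(-0.05) = 0.5850
det(I−A) = Σ_j (I−A)_1j·C_1j = (1.00)(0.5175) + (-0.30)(0.0675) + (0.00)(0.0325) = 0.49725
adj(I−A) = Cᵀ =
  [ 0.5175   0.2700   0.1350]
  [ 0.0675   0.9000   0.4500]
  [ 0.0325   0.0650   0.5850]
(I − A)⁻¹ = adj(I−A) / det(I−A) ≈
  [   1.0407     0.5430     0.2715]
  [   0.1357     1.8100     0.9050]
  [   0.0654     0.1307     1.1765]
x = (I − A)⁻¹ d = adj(I−A)·d / det(I−A), with det(I−A) = 0.49725:
  x_1 = (0.5175·380 + 0.2700·80 + 0.1350·210) / 0.49725 = 246.60 / 0.49725 ≈ 495.928
  x_2 = (0.0675·380 + 0.9000·80 + 0.4500·210) / 0.49725 = 192.15 / 0.49725 ≈ 386.425
  x_3 = (0.0325·380 + 0.0650·80 + 0.5850·210) / 0.49725 = 140.40 / 0.49725 ≈ 282.353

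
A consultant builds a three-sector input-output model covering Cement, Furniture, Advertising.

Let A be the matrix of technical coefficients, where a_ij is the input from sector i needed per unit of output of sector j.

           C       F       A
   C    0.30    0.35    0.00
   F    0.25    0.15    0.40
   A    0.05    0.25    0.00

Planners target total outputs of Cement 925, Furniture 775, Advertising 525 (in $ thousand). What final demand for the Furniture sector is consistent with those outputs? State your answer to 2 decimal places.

I − A =
  [   0.70    -0.35     0.00]
  [  -0.25     0.85    -0.40]
  [  -0.05    -0.25     1.00]
d = (I − A) x:
  d_C = (+0.70)·925 + (-0.35)·775 + (+0.00)·525 = 376.25
  d_F = (-0.25)·925 + (+0.85)·775 + (-0.40)·525 = 217.50
  d_A = (-0.05)·925 + (-0.25)·775 + (+1.00)·525 = 285.00

d_F = 217.50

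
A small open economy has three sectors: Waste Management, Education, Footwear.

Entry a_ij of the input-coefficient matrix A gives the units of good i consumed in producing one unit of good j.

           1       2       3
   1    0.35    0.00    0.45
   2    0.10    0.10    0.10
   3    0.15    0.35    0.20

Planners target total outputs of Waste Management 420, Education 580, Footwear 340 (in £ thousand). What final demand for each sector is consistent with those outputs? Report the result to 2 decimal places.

d_1 = 120.00, d_2 = 446.00, d_3 = 6.00

I − A =
  [   0.65     0.00    -0.45]
  [  -0.10     0.90    -0.10]
  [  -0.15    -0.35     0.80]
d = (I − A) x:
  d_1 = (+0.65)·420 + (+0.00)·580 + (-0.45)·340 = 120.00
  d_2 = (-0.10)·420 + (+0.90)·580 + (-0.10)·340 = 446.00
  d_3 = (-0.15)·420 + (-0.35)·580 + (+0.80)·340 = 6.00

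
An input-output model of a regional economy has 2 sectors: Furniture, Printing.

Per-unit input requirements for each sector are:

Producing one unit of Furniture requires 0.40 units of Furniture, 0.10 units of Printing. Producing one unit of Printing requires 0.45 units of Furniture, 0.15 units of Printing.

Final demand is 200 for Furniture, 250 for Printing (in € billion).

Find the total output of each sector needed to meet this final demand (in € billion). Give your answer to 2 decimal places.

x_F = 607.53, x_P = 365.59

I − A =
  [   0.60    -0.45]
  [  -0.10     0.85]
det(I−A) = (0.60)(0.85) − (-0.45)(-0.10) = 0.4650
adj(I−A) = [[0.85, 0.45], [0.10, 0.60]]
(I − A)⁻¹ = adj(I−A) / det(I−A) ≈
  [   1.8280     0.9677]
  [   0.2151     1.2903]
x = (I − A)⁻¹ d = adj(I−A)·d / det(I−A), with det(I−A) = 0.4650:
  x_F = (0.85·200 + 0.45·250) / 0.4650 = 282.50 / 0.4650 ≈ 607.53
  x_P = (0.10·200 + 0.60·250) / 0.4650 = 170.00 / 0.4650 ≈ 365.59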